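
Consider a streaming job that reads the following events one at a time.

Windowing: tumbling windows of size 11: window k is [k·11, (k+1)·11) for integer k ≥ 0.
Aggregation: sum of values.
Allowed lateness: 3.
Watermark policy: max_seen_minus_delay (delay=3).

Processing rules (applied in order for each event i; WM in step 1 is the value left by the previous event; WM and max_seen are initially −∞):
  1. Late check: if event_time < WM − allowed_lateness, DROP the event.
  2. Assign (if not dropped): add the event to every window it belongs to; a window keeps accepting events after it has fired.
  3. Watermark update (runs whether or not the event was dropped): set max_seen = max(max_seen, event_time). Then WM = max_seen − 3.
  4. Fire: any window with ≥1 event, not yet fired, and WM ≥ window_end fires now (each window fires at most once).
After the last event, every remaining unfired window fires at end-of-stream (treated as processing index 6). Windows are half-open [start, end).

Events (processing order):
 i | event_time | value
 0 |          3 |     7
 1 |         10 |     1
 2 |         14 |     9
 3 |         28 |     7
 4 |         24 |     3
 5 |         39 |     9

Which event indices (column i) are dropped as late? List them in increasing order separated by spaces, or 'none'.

none

i=0 t=3 v=7: → [0,11); WM=0
i=1 t=10 v=1: → [0,11); WM=7
i=2 t=14 v=9: → [11,22); WM=11; [0,11) fires=8
i=3 t=28 v=7: → [22,33); WM=25; [11,22) fires=9
i=4 t=24 v=3: → [22,33); WM=25
i=5 t=39 v=9: → [33,44); WM=36; [22,33) fires=10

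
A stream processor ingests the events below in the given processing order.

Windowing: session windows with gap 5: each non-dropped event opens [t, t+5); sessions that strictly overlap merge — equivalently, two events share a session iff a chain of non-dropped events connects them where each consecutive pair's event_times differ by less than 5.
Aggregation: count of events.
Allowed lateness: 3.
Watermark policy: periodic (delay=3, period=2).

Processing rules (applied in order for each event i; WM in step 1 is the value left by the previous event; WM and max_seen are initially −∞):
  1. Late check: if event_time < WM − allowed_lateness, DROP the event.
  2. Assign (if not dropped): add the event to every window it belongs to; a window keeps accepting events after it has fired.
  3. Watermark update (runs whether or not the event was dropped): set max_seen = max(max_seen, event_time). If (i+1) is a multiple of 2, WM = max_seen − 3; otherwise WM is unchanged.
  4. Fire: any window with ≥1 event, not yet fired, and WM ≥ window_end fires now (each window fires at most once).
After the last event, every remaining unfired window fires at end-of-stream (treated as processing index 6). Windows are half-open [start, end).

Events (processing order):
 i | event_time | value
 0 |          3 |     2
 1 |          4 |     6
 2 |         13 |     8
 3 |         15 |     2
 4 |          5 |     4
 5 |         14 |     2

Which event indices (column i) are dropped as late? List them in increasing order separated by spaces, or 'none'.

4

i=0 t=3 v=2: → [3,8); WM=−∞
i=1 t=4 v=6: → [3,9); WM=1
i=2 t=13 v=8: → [13,18); WM=1
i=3 t=15 v=2: → [13,20); WM=12
i=4 t=5 v=4: DROP (t<12-3); WM=12
i=5 t=14 v=2: → [13,20); WM=12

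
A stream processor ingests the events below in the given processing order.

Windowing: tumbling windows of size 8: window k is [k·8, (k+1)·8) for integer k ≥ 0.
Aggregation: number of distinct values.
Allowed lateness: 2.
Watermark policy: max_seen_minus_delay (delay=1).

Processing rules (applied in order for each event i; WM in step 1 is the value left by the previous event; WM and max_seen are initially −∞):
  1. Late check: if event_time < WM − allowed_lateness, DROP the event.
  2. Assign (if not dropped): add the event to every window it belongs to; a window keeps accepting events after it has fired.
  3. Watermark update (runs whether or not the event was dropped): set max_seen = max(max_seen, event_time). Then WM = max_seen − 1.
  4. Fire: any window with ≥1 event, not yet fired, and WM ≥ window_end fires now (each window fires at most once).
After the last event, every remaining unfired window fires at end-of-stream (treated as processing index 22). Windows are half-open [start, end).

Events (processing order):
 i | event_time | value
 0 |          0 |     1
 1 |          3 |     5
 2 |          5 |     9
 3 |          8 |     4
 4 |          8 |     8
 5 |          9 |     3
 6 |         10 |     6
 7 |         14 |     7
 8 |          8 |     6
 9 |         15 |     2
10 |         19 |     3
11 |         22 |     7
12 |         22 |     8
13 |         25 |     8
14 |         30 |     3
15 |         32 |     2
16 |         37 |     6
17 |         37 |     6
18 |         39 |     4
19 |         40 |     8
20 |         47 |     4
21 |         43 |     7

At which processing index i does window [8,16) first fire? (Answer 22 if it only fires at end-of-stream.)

i=0 t=0 v=1: → [0,8); WM=-1
i=1 t=3 v=5: → [0,8); WM=2
i=2 t=5 v=9: → [0,8); WM=4
i=3 t=8 v=4: → [8,16); WM=7
i=4 t=8 v=8: → [8,16); WM=7
i=5 t=9 v=3: → [8,16); WM=8; [0,8) fires=3
i=6 t=10 v=6: → [8,16); WM=9
i=7 t=14 v=7: → [8,16); WM=13
i=8 t=8 v=6: DROP (t<13-2); WM=13
i=9 t=15 v=2: → [8,16); WM=14
i=10 t=19 v=3: → [16,24); WM=18; [8,16) fires=6
i=11 t=22 v=7: → [16,24); WM=21
i=12 t=22 v=8: → [16,24); WM=21
i=13 t=25 v=8: → [24,32); WM=24; [16,24) fires=3
i=14 t=30 v=3: → [24,32); WM=29
i=15 t=32 v=2: → [32,40); WM=31
i=16 t=37 v=6: → [32,40); WM=36; [24,32) fires=2
i=17 t=37 v=6: → [32,40); WM=36
i=18 t=39 v=4: → [32,40); WM=38
i=19 t=40 v=8: → [40,48); WM=39
i=20 t=47 v=4: → [40,48); WM=46; [32,40) fires=3
i=21 t=43 v=7: DROP (t<46-2); WM=46

10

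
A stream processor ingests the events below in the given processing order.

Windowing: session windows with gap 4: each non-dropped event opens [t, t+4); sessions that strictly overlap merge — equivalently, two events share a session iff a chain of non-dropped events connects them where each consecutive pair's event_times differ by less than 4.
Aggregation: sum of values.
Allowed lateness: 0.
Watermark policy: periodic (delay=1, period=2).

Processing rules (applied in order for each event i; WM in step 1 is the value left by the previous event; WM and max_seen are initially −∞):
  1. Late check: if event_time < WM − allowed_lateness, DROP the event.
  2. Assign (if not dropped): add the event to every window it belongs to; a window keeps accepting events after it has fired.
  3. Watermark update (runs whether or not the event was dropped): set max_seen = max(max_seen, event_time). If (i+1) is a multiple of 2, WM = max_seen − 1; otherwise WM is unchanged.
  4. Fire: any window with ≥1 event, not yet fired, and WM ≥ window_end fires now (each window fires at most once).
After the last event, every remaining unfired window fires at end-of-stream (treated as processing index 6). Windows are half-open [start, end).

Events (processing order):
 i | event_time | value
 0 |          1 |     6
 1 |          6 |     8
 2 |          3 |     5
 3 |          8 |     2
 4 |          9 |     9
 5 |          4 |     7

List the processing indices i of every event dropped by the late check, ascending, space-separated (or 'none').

i=0 t=1 v=6: → [1,5); WM=−∞
i=1 t=6 v=8: → [6,10); WM=5
i=2 t=3 v=5: DROP (t<5-0); WM=5
i=3 t=8 v=2: → [6,12); WM=7
i=4 t=9 v=9: → [6,13); WM=7
i=5 t=4 v=7: DROP (t<7-0); WM=8

2 5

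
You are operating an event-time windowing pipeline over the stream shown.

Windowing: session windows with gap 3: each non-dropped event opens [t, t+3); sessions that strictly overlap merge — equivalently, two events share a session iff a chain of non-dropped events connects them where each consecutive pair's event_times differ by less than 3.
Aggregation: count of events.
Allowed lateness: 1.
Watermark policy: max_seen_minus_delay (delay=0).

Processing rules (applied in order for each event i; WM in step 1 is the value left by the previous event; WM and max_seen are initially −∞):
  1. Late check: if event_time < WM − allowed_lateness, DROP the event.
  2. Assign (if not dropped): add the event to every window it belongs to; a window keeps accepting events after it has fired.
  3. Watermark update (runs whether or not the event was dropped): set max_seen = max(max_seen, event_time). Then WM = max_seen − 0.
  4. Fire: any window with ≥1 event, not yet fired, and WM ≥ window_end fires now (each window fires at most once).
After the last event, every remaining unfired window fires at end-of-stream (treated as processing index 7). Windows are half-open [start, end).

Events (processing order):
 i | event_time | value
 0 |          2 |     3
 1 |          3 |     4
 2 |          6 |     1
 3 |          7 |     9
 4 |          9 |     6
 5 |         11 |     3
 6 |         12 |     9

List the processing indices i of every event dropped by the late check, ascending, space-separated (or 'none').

i=0 t=2 v=3: → [2,5); WM=2
i=1 t=3 v=4: → [2,6); WM=3
i=2 t=6 v=1: → [6,9); WM=6
i=3 t=7 v=9: → [6,10); WM=7
i=4 t=9 v=6: → [6,12); WM=9
i=5 t=11 v=3: → [6,14); WM=11
i=6 t=12 v=9: → [6,15); WM=12

none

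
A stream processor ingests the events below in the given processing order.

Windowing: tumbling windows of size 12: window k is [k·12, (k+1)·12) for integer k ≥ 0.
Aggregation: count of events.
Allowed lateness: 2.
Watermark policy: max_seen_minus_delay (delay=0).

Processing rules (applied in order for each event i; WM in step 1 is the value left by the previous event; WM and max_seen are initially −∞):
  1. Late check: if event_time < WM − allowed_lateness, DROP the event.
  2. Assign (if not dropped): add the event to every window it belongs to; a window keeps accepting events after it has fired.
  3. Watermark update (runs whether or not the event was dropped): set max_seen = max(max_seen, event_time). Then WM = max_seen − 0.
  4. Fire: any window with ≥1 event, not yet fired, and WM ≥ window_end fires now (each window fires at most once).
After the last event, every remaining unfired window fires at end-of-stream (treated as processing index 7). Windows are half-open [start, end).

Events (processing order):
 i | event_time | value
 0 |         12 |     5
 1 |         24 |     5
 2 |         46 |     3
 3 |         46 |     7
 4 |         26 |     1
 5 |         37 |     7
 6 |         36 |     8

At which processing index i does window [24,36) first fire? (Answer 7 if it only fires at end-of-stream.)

i=0 t=12 v=5: → [12,24); WM=12
i=1 t=24 v=5: → [24,36); WM=24; [12,24) fires=1
i=2 t=46 v=3: → [36,48); WM=46; [24,36) fires=1
i=3 t=46 v=7: → [36,48); WM=46
i=4 t=26 v=1: DROP (t<46-2); WM=46
i=5 t=37 v=7: DROP (t<46-2); WM=46
i=6 t=36 v=8: DROP (t<46-2); WM=46

2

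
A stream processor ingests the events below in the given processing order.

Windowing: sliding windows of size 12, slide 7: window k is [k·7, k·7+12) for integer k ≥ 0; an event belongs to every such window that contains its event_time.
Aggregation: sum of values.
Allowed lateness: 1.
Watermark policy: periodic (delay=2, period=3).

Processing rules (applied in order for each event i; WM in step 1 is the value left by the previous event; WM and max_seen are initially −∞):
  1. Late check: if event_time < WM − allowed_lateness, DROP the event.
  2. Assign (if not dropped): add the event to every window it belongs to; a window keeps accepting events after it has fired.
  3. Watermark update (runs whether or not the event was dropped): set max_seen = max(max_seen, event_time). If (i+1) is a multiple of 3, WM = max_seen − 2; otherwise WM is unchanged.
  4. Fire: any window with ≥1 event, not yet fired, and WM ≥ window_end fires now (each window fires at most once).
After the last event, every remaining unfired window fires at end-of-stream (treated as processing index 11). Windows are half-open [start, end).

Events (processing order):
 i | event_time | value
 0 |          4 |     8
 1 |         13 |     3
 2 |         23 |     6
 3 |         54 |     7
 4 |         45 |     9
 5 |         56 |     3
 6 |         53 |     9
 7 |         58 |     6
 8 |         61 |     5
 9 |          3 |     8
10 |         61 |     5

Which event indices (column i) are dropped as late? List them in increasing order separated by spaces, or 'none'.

i=0 t=4 v=8: → [0,12); WM=−∞
i=1 t=13 v=3: → [7,19); WM=−∞
i=2 t=23 v=6: → [21,33),[14,26); WM=21; [0,12) fires=8 [7,19) fires=3
i=3 t=54 v=7: → [49,61); WM=21
i=4 t=45 v=9: → [42,54),[35,47); WM=21
i=5 t=56 v=3: → [56,68),[49,61); WM=54; [14,26) fires=6 [21,33) fires=6 [35,47) fires=9 [42,54) fires=9
i=6 t=53 v=9: → [49,61),[42,54); WM=54
i=7 t=58 v=6: → [56,68),[49,61); WM=54
i=8 t=61 v=5: → [56,68); WM=59
i=9 t=3 v=8: DROP (t<59-1); WM=59
i=10 t=61 v=5: → [56,68); WM=59

9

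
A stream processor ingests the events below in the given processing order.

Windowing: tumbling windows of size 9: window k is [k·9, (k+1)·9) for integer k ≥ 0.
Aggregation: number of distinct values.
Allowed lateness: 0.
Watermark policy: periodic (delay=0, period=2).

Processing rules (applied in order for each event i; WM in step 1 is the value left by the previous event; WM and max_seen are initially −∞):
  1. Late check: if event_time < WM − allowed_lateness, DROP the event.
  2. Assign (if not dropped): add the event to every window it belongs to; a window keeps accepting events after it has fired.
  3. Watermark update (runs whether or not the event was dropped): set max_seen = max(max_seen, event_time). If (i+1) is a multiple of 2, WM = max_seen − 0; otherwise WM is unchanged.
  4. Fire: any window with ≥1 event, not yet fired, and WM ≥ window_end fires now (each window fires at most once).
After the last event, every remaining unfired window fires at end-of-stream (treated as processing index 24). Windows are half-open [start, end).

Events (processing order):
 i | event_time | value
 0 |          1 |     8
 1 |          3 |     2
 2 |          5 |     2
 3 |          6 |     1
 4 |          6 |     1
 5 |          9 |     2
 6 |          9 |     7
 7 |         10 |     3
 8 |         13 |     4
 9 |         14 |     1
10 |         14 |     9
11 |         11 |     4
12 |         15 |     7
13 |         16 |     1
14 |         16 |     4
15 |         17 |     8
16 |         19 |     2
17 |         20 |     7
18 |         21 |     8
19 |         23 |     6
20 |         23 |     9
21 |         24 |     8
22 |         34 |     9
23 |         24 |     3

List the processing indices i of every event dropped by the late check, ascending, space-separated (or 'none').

11

i=0 t=1 v=8: → [0,9); WM=−∞
i=1 t=3 v=2: → [0,9); WM=3
i=2 t=5 v=2: → [0,9); WM=3
i=3 t=6 v=1: → [0,9); WM=6
i=4 t=6 v=1: → [0,9); WM=6
i=5 t=9 v=2: → [9,18); WM=9; [0,9) fires=3
i=6 t=9 v=7: → [9,18); WM=9
i=7 t=10 v=3: → [9,18); WM=10
i=8 t=13 v=4: → [9,18); WM=10
i=9 t=14 v=1: → [9,18); WM=14
i=10 t=14 v=9: → [9,18); WM=14
i=11 t=11 v=4: DROP (t<14-0); WM=14
i=12 t=15 v=7: → [9,18); WM=14
i=13 t=16 v=1: → [9,18); WM=16
i=14 t=16 v=4: → [9,18); WM=16
i=15 t=17 v=8: → [9,18); WM=17
i=16 t=19 v=2: → [18,27); WM=17
i=17 t=20 v=7: → [18,27); WM=20; [9,18) fires=7
i=18 t=21 v=8: → [18,27); WM=20
i=19 t=23 v=6: → [18,27); WM=23
i=20 t=23 v=9: → [18,27); WM=23
i=21 t=24 v=8: → [18,27); WM=24
i=22 t=34 v=9: → [27,36); WM=24
i=23 t=24 v=3: → [18,27); WM=34; [18,27) fires=6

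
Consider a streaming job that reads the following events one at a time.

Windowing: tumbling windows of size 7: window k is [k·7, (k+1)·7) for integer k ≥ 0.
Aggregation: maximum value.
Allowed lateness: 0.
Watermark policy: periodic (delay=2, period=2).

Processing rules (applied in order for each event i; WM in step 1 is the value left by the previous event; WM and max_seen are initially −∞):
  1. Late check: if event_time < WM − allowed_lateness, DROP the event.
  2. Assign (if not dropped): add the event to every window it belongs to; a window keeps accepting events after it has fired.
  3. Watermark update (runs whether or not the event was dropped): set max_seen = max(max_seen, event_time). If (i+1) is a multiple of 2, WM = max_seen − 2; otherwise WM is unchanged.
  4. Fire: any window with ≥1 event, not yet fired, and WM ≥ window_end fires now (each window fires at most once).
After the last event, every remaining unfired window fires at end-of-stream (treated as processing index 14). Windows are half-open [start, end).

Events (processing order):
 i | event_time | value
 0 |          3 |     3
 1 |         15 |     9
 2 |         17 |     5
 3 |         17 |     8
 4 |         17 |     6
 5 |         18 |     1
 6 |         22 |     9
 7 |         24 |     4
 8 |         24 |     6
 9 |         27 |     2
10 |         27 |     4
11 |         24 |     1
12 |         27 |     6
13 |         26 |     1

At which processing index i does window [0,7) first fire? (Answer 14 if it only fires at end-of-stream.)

i=0 t=3 v=3: → [0,7); WM=−∞
i=1 t=15 v=9: → [14,21); WM=13; [0,7) fires=3
i=2 t=17 v=5: → [14,21); WM=13
i=3 t=17 v=8: → [14,21); WM=15
i=4 t=17 v=6: → [14,21); WM=15
i=5 t=18 v=1: → [14,21); WM=16
i=6 t=22 v=9: → [21,28); WM=16
i=7 t=24 v=4: → [21,28); WM=22; [14,21) fires=9
i=8 t=24 v=6: → [21,28); WM=22
i=9 t=27 v=2: → [21,28); WM=25
i=10 t=27 v=4: → [21,28); WM=25
i=11 t=24 v=1: DROP (t<25-0); WM=25
i=12 t=27 v=6: → [21,28); WM=25
i=13 t=26 v=1: → [21,28); WM=25

1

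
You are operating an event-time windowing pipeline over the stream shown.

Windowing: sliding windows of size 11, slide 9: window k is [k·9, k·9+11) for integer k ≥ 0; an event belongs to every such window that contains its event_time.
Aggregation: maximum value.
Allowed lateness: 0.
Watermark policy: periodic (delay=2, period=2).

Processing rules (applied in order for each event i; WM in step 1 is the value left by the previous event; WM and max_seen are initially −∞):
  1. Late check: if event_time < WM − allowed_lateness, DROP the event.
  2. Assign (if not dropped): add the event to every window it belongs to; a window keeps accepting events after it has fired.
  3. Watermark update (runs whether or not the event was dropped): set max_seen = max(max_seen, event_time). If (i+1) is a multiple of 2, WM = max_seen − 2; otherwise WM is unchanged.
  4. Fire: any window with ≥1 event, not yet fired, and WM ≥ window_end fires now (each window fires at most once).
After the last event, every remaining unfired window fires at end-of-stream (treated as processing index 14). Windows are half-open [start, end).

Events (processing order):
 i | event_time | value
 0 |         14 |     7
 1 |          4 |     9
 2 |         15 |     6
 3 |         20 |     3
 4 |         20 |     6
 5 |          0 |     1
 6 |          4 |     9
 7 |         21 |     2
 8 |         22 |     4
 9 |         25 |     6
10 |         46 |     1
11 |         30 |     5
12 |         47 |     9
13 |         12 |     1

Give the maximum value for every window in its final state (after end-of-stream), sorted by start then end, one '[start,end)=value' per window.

[0,11)=9 [9,20)=7 [18,29)=6 [27,38)=5 [36,47)=1 [45,56)=9

i=0 t=14 v=7: → [9,20); WM=−∞
i=1 t=4 v=9: → [0,11); WM=12; [0,11) fires=9
i=2 t=15 v=6: → [9,20); WM=12
i=3 t=20 v=3: → [18,29); WM=18
i=4 t=20 v=6: → [18,29); WM=18
i=5 t=0 v=1: DROP (t<18-0); WM=18
i=6 t=4 v=9: DROP (t<18-0); WM=18
i=7 t=21 v=2: → [18,29); WM=19
i=8 t=22 v=4: → [18,29); WM=19
i=9 t=25 v=6: → [18,29); WM=23; [9,20) fires=7
i=10 t=46 v=1: → [45,56),[36,47); WM=23
i=11 t=30 v=5: → [27,38); WM=44; [18,29) fires=6 [27,38) fires=5
i=12 t=47 v=9: → [45,56); WM=44
i=13 t=12 v=1: DROP (t<44-0); WM=45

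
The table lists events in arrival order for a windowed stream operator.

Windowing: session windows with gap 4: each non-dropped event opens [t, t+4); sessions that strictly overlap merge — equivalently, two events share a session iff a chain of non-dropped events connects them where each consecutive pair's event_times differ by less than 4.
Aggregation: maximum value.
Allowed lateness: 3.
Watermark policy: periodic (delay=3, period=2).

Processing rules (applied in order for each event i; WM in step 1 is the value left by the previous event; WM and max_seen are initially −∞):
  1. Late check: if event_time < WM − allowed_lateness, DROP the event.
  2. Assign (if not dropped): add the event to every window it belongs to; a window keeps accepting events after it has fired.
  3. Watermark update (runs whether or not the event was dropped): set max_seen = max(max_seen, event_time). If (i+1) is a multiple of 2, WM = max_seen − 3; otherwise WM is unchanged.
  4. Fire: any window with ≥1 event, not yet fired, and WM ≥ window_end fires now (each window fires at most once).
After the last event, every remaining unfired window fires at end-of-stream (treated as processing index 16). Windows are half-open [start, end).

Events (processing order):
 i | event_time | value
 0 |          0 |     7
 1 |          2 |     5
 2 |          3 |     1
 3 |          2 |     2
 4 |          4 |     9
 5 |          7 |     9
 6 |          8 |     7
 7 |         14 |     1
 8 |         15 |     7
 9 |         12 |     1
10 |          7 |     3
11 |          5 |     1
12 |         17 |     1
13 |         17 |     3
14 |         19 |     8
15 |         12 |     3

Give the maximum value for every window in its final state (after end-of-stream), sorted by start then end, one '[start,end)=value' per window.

[0,12)=9 [12,23)=8

i=0 t=0 v=7: → [0,4); WM=−∞
i=1 t=2 v=5: → [0,6); WM=-1
i=2 t=3 v=1: → [0,7); WM=-1
i=3 t=2 v=2: → [0,7); WM=0
i=4 t=4 v=9: → [0,8); WM=0
i=5 t=7 v=9: → [0,11); WM=4
i=6 t=8 v=7: → [0,12); WM=4
i=7 t=14 v=1: → [14,18); WM=11
i=8 t=15 v=7: → [14,19); WM=11
i=9 t=12 v=1: → [12,19); WM=12
i=10 t=7 v=3: DROP (t<12-3); WM=12
i=11 t=5 v=1: DROP (t<12-3); WM=12
i=12 t=17 v=1: → [12,21); WM=12
i=13 t=17 v=3: → [12,21); WM=14
i=14 t=19 v=8: → [12,23); WM=14
i=15 t=12 v=3: → [12,23); WM=16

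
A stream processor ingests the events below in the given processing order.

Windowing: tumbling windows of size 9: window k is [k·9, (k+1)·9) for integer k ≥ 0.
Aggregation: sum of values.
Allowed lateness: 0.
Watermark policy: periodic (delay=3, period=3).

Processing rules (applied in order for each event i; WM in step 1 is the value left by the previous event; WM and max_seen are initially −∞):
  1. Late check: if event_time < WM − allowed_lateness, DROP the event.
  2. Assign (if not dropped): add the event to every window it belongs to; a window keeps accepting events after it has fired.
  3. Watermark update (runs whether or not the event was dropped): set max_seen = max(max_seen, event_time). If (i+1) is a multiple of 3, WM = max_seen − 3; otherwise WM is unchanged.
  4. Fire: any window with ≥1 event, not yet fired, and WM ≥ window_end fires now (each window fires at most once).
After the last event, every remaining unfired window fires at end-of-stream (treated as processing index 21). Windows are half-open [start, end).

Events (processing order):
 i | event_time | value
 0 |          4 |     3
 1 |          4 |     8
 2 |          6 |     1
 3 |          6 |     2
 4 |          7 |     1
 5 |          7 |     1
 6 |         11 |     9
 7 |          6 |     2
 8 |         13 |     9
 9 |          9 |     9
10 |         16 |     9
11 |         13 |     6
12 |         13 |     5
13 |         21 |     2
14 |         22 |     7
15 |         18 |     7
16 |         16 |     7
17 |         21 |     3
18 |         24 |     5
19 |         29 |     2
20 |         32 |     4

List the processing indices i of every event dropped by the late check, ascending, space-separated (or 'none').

9 15 16

i=0 t=4 v=3: → [0,9); WM=−∞
i=1 t=4 v=8: → [0,9); WM=−∞
i=2 t=6 v=1: → [0,9); WM=3
i=3 t=6 v=2: → [0,9); WM=3
i=4 t=7 v=1: → [0,9); WM=3
i=5 t=7 v=1: → [0,9); WM=4
i=6 t=11 v=9: → [9,18); WM=4
i=7 t=6 v=2: → [0,9); WM=4
i=8 t=13 v=9: → [9,18); WM=10; [0,9) fires=18
i=9 t=9 v=9: DROP (t<10-0); WM=10
i=10 t=16 v=9: → [9,18); WM=10
i=11 t=13 v=6: → [9,18); WM=13
i=12 t=13 v=5: → [9,18); WM=13
i=13 t=21 v=2: → [18,27); WM=13
i=14 t=22 v=7: → [18,27); WM=19; [9,18) fires=38
i=15 t=18 v=7: DROP (t<19-0); WM=19
i=16 t=16 v=7: DROP (t<19-0); WM=19
i=17 t=21 v=3: → [18,27); WM=19
i=18 t=24 v=5: → [18,27); WM=19
i=19 t=29 v=2: → [27,36); WM=19
i=20 t=32 v=4: → [27,36); WM=29; [18,27) fires=17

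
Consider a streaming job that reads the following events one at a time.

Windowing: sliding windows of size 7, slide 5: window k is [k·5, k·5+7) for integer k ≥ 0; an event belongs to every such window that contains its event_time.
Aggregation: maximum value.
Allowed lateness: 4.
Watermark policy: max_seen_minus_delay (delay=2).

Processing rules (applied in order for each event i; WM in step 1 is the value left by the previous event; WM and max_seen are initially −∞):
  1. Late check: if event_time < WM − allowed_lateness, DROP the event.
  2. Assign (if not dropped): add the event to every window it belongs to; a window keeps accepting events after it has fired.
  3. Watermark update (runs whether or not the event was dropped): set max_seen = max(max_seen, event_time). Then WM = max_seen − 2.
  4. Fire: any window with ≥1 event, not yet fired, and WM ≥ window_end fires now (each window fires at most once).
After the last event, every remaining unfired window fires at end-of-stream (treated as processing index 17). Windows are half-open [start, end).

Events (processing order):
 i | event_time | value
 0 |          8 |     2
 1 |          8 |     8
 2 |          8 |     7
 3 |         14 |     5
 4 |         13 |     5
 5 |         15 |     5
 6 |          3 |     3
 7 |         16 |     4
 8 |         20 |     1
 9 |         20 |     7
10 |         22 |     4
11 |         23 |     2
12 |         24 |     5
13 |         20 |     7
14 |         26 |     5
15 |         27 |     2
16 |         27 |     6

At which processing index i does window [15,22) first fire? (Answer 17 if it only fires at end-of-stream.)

12

i=0 t=8 v=2: → [5,12); WM=6
i=1 t=8 v=8: → [5,12); WM=6
i=2 t=8 v=7: → [5,12); WM=6
i=3 t=14 v=5: → [10,17); WM=12; [5,12) fires=8
i=4 t=13 v=5: → [10,17); WM=12
i=5 t=15 v=5: → [15,22),[10,17); WM=13
i=6 t=3 v=3: DROP (t<13-4); WM=13
i=7 t=16 v=4: → [15,22),[10,17); WM=14
i=8 t=20 v=1: → [20,27),[15,22); WM=18; [10,17) fires=5
i=9 t=20 v=7: → [20,27),[15,22); WM=18
i=10 t=22 v=4: → [20,27); WM=20
i=11 t=23 v=2: → [20,27); WM=21
i=12 t=24 v=5: → [20,27); WM=22; [15,22) fires=7
i=13 t=20 v=7: → [20,27),[15,22); WM=22
i=14 t=26 v=5: → [25,32),[20,27); WM=24
i=15 t=27 v=2: → [25,32); WM=25
i=16 t=27 v=6: → [25,32); WM=25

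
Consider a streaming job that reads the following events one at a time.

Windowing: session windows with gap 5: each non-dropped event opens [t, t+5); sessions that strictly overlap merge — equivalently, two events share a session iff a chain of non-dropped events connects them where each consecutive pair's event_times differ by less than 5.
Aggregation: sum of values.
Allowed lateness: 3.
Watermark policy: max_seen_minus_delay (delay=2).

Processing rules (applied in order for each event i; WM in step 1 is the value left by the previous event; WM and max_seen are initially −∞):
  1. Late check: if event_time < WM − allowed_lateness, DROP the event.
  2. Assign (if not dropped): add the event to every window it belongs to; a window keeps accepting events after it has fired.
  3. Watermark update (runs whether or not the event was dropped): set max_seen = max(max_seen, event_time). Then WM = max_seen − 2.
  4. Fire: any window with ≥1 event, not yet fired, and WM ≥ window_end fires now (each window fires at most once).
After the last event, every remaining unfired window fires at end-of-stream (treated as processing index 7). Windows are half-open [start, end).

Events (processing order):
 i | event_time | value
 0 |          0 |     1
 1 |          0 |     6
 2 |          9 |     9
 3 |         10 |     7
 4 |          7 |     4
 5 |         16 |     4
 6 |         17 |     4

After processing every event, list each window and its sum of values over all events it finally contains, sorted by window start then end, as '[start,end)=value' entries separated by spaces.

[0,5)=7 [7,15)=20 [16,22)=8

i=0 t=0 v=1: → [0,5); WM=-2
i=1 t=0 v=6: → [0,5); WM=-2
i=2 t=9 v=9: → [9,14); WM=7
i=3 t=10 v=7: → [9,15); WM=8
i=4 t=7 v=4: → [7,15); WM=8
i=5 t=16 v=4: → [16,21); WM=14
i=6 t=17 v=4: → [16,22); WM=15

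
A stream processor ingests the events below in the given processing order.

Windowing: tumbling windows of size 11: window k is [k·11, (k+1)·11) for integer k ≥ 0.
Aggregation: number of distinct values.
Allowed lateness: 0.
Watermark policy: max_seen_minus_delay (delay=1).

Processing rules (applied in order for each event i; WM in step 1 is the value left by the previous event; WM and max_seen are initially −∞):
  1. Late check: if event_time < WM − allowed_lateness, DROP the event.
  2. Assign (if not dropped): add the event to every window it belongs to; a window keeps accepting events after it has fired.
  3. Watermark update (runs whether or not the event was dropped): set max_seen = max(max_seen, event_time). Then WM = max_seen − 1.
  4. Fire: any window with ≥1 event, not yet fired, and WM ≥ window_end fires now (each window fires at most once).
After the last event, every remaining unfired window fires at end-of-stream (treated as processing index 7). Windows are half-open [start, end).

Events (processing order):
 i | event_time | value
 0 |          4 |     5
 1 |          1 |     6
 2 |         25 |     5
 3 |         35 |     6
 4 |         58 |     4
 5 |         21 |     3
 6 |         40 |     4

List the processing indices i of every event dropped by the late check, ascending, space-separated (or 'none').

i=0 t=4 v=5: → [0,11); WM=3
i=1 t=1 v=6: DROP (t<3-0); WM=3
i=2 t=25 v=5: → [22,33); WM=24; [0,11) fires=1
i=3 t=35 v=6: → [33,44); WM=34; [22,33) fires=1
i=4 t=58 v=4: → [55,66); WM=57; [33,44) fires=1
i=5 t=21 v=3: DROP (t<57-0); WM=57
i=6 t=40 v=4: DROP (t<57-0); WM=57

1 5 6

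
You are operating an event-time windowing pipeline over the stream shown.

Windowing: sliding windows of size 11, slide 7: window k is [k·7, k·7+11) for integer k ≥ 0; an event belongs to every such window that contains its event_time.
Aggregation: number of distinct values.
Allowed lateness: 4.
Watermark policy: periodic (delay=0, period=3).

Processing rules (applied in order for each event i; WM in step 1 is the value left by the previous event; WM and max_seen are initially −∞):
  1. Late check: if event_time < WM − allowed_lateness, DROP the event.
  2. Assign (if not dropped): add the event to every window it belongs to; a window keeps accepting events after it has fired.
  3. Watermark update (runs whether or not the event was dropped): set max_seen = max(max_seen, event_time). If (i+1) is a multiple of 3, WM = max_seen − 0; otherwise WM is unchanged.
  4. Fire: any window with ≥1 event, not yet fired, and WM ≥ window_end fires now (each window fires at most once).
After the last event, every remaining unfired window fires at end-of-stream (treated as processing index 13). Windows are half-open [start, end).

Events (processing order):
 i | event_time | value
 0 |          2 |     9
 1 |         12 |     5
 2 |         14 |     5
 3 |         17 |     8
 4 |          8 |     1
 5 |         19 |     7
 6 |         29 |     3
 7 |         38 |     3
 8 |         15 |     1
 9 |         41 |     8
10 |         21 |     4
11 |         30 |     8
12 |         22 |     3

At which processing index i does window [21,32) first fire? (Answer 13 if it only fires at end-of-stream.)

i=0 t=2 v=9: → [0,11); WM=−∞
i=1 t=12 v=5: → [7,18); WM=−∞
i=2 t=14 v=5: → [14,25),[7,18); WM=14; [0,11) fires=1
i=3 t=17 v=8: → [14,25),[7,18); WM=14
i=4 t=8 v=1: DROP (t<14-4); WM=14
i=5 t=19 v=7: → [14,25); WM=19; [7,18) fires=2
i=6 t=29 v=3: → [28,39),[21,32); WM=19
i=7 t=38 v=3: → [35,46),[28,39); WM=19
i=8 t=15 v=1: → [14,25),[7,18); WM=38; [14,25) fires=4 [21,32) fires=1
i=9 t=41 v=8: → [35,46); WM=38
i=10 t=21 v=4: DROP (t<38-4); WM=38
i=11 t=30 v=8: DROP (t<38-4); WM=41; [28,39) fires=1
i=12 t=22 v=3: DROP (t<41-4); WM=41

8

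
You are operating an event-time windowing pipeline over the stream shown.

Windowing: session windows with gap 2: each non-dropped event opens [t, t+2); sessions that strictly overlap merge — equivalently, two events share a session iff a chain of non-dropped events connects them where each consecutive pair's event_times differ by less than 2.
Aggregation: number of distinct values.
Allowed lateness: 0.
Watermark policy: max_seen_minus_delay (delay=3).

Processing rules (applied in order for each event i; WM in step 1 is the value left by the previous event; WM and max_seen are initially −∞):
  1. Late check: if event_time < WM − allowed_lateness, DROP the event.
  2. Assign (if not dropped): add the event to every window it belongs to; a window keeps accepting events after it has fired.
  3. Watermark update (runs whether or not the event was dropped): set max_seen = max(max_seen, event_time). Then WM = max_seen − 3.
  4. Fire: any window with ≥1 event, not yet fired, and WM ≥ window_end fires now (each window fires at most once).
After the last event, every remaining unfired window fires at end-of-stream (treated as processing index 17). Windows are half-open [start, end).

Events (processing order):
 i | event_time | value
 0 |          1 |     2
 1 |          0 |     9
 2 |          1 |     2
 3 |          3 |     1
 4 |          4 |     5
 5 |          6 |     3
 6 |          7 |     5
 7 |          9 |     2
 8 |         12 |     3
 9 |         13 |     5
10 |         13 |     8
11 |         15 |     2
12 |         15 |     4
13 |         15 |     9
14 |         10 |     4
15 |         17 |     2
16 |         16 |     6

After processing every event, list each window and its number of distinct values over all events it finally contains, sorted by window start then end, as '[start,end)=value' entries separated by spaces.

[0,3)=2 [3,6)=2 [6,9)=2 [9,11)=1 [12,15)=3 [15,19)=4

i=0 t=1 v=2: → [1,3); WM=-2
i=1 t=0 v=9: → [0,3); WM=-2
i=2 t=1 v=2: → [0,3); WM=-2
i=3 t=3 v=1: → [3,5); WM=0
i=4 t=4 v=5: → [3,6); WM=1
i=5 t=6 v=3: → [6,8); WM=3
i=6 t=7 v=5: → [6,9); WM=4
i=7 t=9 v=2: → [9,11); WM=6
i=8 t=12 v=3: → [12,14); WM=9
i=9 t=13 v=5: → [12,15); WM=10
i=10 t=13 v=8: → [12,15); WM=10
i=11 t=15 v=2: → [15,17); WM=12
i=12 t=15 v=4: → [15,17); WM=12
i=13 t=15 v=9: → [15,17); WM=12
i=14 t=10 v=4: DROP (t<12-0); WM=12
i=15 t=17 v=2: → [17,19); WM=14
i=16 t=16 v=6: → [15,19); WM=14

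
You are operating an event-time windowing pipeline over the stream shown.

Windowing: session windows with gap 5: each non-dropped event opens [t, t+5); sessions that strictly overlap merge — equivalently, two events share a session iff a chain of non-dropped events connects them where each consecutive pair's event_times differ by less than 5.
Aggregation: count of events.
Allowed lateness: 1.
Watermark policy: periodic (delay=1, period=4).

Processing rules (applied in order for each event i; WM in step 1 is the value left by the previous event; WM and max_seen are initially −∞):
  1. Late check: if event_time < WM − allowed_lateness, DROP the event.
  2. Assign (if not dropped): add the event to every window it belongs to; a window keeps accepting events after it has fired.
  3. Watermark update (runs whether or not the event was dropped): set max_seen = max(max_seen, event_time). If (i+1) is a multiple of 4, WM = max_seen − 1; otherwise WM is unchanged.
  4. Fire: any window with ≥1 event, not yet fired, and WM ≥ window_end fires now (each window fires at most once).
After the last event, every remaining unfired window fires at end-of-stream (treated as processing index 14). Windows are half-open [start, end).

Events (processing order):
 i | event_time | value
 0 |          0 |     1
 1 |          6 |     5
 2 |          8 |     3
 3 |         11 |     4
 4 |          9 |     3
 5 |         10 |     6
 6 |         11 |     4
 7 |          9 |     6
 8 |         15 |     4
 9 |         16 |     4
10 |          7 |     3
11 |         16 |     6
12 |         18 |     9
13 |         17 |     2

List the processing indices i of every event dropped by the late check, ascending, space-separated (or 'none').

i=0 t=0 v=1: → [0,5); WM=−∞
i=1 t=6 v=5: → [6,11); WM=−∞
i=2 t=8 v=3: → [6,13); WM=−∞
i=3 t=11 v=4: → [6,16); WM=10
i=4 t=9 v=3: → [6,16); WM=10
i=5 t=10 v=6: → [6,16); WM=10
i=6 t=11 v=4: → [6,16); WM=10
i=7 t=9 v=6: → [6,16); WM=10
i=8 t=15 v=4: → [6,20); WM=10
i=9 t=16 v=4: → [6,21); WM=10
i=10 t=7 v=3: DROP (t<10-1); WM=10
i=11 t=16 v=6: → [6,21); WM=15
i=12 t=18 v=9: → [6,23); WM=15
i=13 t=17 v=2: → [6,23); WM=15

10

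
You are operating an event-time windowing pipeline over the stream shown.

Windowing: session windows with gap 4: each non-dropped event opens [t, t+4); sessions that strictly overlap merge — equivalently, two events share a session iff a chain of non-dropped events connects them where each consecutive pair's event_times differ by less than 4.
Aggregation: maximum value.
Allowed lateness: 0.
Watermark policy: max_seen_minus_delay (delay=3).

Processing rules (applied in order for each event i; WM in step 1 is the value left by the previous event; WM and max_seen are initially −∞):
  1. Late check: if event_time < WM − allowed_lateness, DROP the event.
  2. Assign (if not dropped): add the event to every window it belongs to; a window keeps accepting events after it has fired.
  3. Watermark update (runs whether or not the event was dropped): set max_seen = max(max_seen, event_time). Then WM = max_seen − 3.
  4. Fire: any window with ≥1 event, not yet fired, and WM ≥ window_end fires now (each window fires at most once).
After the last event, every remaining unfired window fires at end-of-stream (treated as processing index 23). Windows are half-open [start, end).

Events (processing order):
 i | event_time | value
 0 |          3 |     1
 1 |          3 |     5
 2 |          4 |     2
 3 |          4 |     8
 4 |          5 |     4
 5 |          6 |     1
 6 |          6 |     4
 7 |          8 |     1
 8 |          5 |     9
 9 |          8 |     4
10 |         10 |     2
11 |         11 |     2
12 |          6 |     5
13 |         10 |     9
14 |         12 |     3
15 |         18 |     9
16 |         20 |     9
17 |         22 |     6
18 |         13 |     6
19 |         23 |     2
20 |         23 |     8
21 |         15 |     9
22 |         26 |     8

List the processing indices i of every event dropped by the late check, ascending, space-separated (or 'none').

i=0 t=3 v=1: → [3,7); WM=0
i=1 t=3 v=5: → [3,7); WM=0
i=2 t=4 v=2: → [3,8); WM=1
i=3 t=4 v=8: → [3,8); WM=1
i=4 t=5 v=4: → [3,9); WM=2
i=5 t=6 v=1: → [3,10); WM=3
i=6 t=6 v=4: → [3,10); WM=3
i=7 t=8 v=1: → [3,12); WM=5
i=8 t=5 v=9: → [3,12); WM=5
i=9 t=8 v=4: → [3,12); WM=5
i=10 t=10 v=2: → [3,14); WM=7
i=11 t=11 v=2: → [3,15); WM=8
i=12 t=6 v=5: DROP (t<8-0); WM=8
i=13 t=10 v=9: → [3,15); WM=8
i=14 t=12 v=3: → [3,16); WM=9
i=15 t=18 v=9: → [18,22); WM=15
i=16 t=20 v=9: → [18,24); WM=17
i=17 t=22 v=6: → [18,26); WM=19
i=18 t=13 v=6: DROP (t<19-0); WM=19
i=19 t=23 v=2: → [18,27); WM=20
i=20 t=23 v=8: → [18,27); WM=20
i=21 t=15 v=9: DROP (t<20-0); WM=20
i=22 t=26 v=8: → [18,30); WM=23

12 18 21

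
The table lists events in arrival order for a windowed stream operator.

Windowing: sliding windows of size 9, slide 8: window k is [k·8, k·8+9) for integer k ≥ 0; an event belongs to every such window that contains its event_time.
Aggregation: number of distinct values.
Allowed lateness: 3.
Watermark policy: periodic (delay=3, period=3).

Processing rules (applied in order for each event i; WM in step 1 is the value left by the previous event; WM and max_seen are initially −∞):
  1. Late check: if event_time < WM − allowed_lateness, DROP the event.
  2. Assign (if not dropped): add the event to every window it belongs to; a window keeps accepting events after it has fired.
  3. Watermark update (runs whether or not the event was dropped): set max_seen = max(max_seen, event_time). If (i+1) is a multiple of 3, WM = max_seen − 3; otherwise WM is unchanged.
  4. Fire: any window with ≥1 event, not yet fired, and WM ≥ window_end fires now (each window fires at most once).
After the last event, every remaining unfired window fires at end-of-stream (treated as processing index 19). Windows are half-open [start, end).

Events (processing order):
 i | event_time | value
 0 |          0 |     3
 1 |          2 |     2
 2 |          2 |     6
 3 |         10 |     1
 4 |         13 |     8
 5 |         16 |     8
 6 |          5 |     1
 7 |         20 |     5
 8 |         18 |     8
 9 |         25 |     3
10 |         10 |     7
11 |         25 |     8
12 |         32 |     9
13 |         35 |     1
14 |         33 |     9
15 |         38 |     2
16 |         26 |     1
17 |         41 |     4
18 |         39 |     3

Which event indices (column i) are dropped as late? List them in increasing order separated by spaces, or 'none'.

6 10 16

i=0 t=0 v=3: → [0,9); WM=−∞
i=1 t=2 v=2: → [0,9); WM=−∞
i=2 t=2 v=6: → [0,9); WM=-1
i=3 t=10 v=1: → [8,17); WM=-1
i=4 t=13 v=8: → [8,17); WM=-1
i=5 t=16 v=8: → [16,25),[8,17); WM=13; [0,9) fires=3
i=6 t=5 v=1: DROP (t<13-3); WM=13
i=7 t=20 v=5: → [16,25); WM=13
i=8 t=18 v=8: → [16,25); WM=17; [8,17) fires=2
i=9 t=25 v=3: → [24,33); WM=17
i=10 t=10 v=7: DROP (t<17-3); WM=17
i=11 t=25 v=8: → [24,33); WM=22
i=12 t=32 v=9: → [32,41),[24,33); WM=22
i=13 t=35 v=1: → [32,41); WM=22
i=14 t=33 v=9: → [32,41); WM=32; [16,25) fires=2
i=15 t=38 v=2: → [32,41); WM=32
i=16 t=26 v=1: DROP (t<32-3); WM=32
i=17 t=41 v=4: → [40,49); WM=38; [24,33) fires=3
i=18 t=39 v=3: → [32,41); WM=38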